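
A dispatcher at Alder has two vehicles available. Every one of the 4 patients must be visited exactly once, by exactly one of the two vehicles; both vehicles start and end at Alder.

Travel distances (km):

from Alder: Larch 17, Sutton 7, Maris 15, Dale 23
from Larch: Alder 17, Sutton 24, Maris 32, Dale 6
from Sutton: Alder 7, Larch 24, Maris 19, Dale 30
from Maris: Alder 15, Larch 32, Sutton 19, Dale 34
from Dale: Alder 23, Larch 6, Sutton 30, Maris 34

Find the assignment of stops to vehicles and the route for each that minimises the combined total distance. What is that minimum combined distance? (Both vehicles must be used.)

There are 2^3 − 1 = 7 ways to divide the 4 stops into two non-empty groups. For each, the best each vehicle can do is its own shortest tour through its group:
  {Larch} + {Sutton, Maris, Dale}: 34 + 83 = 117
  {Sutton} + {Larch, Maris, Dale}: 14 + 72 = 86
  {Larch, Sutton} + {Maris, Dale}: 48 + 72 = 120
  {Maris} + {Larch, Sutton, Dale}: 30 + 60 = 90
  {Larch, Maris} + {Sutton, Dale}: 64 + 60 = 124
  {Sutton, Maris} + {Larch, Dale}: 41 + 46 = 87
  … (7 splits in total)
Best: vehicle 1 Alder → Sutton → Alder = 14; vehicle 2 Alder → Larch → Dale → Maris → Alder = 72; combined 86.

86 km — the smallest possible combined total.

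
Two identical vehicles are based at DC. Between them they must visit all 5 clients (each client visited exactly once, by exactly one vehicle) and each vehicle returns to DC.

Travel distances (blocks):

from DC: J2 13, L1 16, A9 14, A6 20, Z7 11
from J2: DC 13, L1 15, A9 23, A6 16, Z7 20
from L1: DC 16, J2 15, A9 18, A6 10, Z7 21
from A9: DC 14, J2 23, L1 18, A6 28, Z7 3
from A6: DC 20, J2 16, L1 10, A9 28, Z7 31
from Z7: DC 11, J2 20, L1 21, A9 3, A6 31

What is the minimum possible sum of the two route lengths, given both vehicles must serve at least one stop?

Minimum combined distance: 83 blocks.

Try each way of splitting the stops between the two vehicles (each non-empty) and, for each split, find the best tour for each vehicle:
  {J2} + {L1, A9, A6, Z7}: 26 + 62 = 88
  {L1} + {J2, A9, A6, Z7}: 32 + 71 = 103
  {J2, L1} + {A9, A6, Z7}: 44 + 62 = 106
  {A9} + {J2, L1, A6, Z7}: 28 + 71 = 99
  {J2, A9} + {L1, A6, Z7}: 50 + 62 = 112
  {L1, A9} + {J2, A6, Z7}: 48 + 67 = 115
  … (15 splits in total)
  {J2, L1, A6} + {A9, Z7}: 55 + 28 = 83  ← best
Best: vehicle 1 DC → J2 → A6 → L1 → DC = 55; vehicle 2 DC → A9 → Z7 → DC = 28; combined 83.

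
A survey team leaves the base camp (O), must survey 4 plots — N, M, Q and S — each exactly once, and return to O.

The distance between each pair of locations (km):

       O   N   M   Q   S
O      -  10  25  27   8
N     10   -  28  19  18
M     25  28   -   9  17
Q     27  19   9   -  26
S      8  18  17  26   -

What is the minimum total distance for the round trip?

There are 12 distinct closed tours to check (reversals are equivalent).
O → N → M → Q → S → O: 10+28+9+26+8 = 81
O → N → M → S → Q → O: 10+28+17+26+27 = 108
O → N → Q → M → S → O: 10+19+9+17+8 = 63
O → N → Q → S → M → O: 10+19+26+17+25 = 97
O → N → S → M → Q → O: 10+18+17+9+27 = 81
O → N → S → Q → M → O: 10+18+26+9+25 = 88
O → M → N → Q → S → O: 25+28+19+26+8 = 106
O → M → N → S → Q → O: 25+28+18+26+27 = 124
O → M → Q → N → S → O: 25+9+19+18+8 = 79
O → M → S → N → Q → O: 25+17+18+19+27 = 106
O → Q → N → M → S → O: 27+19+28+17+8 = 99
O → Q → M → N → S → O: 27+9+28+18+8 = 90
The minimum is 63.
One optimal route: O → N → Q → M → S → O (or its reverse).

Minimum total distance: 63 km.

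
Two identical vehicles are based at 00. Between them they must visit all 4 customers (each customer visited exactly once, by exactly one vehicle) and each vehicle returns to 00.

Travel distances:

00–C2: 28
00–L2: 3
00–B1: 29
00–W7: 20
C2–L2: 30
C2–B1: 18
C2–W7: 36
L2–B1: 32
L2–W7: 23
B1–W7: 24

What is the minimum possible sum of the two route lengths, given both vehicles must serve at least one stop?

Try each way of splitting the stops between the two vehicles (each non-empty) and, for each split, find the best tour for each vehicle:
  {C2} + {L2, B1, W7}: 56 + 79 = 135
  {L2} + {C2, B1, W7}: 6 + 90 = 96
  {C2, L2} + {B1, W7}: 61 + 73 = 134
  {B1} + {C2, L2, W7}: 58 + 89 = 147
  {C2, B1} + {L2, W7}: 75 + 46 = 121
  {L2, B1} + {C2, W7}: 64 + 84 = 148
  … (7 splits in total)
Best: vehicle 1 00 → L2 → 00 = 6; vehicle 2 00 → C2 → B1 → W7 → 00 = 90; combined 96.

96 — the smallest possible combined total.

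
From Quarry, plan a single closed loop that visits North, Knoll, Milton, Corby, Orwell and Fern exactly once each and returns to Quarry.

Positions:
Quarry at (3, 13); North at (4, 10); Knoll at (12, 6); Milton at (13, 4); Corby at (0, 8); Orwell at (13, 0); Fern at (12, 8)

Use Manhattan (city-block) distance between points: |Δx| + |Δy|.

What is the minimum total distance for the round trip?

There are 360 distinct closed tours to check (reversals are equivalent).
Quarry-North-Knoll-Milton-Corby-Orwell-Fern-Quarry: 4+12+3+17+21+9+14 = 80
Quarry-North-Knoll-Milton-Corby-Fern-Orwell-Quarry: 4+12+3+17+12+9+23 = 80
Quarry-North-Knoll-Milton-Orwell-Corby-Fern-Quarry: 4+12+3+4+21+12+14 = 70
Quarry-North-Knoll-Milton-Orwell-Fern-Corby-Quarry: 4+12+3+4+9+12+8 = 52
Quarry-North-Knoll-Milton-Fern-Corby-Orwell-Quarry: 4+12+3+5+12+21+23 = 80
Quarry-North-Knoll-Milton-Fern-Orwell-Corby-Quarry: 4+12+3+5+9+21+8 = 62
Quarry-North-Knoll-Corby-Milton-Orwell-Fern-Quarry: 4+12+14+17+4+9+14 = 74
Quarry-North-Knoll-Corby-Milton-Fern-Orwell-Quarry: 4+12+14+17+5+9+23 = 84
… (352 more)
The minimum is 52.
One optimal route: Quarry → North → Knoll → Milton → Orwell → Fern → Corby → Quarry (or its reverse).

52 — the shortest possible round trip.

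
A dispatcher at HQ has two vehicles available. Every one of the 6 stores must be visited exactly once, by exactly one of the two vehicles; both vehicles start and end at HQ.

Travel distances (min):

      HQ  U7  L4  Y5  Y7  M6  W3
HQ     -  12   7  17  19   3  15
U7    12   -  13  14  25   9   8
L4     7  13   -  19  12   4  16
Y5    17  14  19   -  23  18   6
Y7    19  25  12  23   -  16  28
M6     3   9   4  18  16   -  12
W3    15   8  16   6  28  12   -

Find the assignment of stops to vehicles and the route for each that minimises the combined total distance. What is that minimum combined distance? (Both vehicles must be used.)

74 min — the smallest possible combined total.

Check every non-empty split of the stops between the two vehicles; for each half take its own optimal tour:
  {U7} + {L4, Y5, Y7, M6, W3}: 24 + 63 = 87
  {L4} + {U7, Y5, Y7, M6, W3}: 14 + 68 = 82
  {U7, L4} + {Y5, Y7, M6, W3}: 32 + 63 = 95
  {Y5} + {U7, L4, Y7, M6, W3}: 34 + 67 = 101
  {U7, Y5} + {L4, Y7, M6, W3}: 43 + 62 = 105
  {L4, Y5} + {U7, Y7, M6, W3}: 43 + 67 = 110
  … (31 splits in total)
  {M6} + {U7, L4, Y5, Y7, W3}: 6 + 68 = 74  ← best
Best: vehicle 1 HQ → M6 → HQ = 6; vehicle 2 HQ → U7 → W3 → Y5 → Y7 → L4 → HQ = 68; combined 74.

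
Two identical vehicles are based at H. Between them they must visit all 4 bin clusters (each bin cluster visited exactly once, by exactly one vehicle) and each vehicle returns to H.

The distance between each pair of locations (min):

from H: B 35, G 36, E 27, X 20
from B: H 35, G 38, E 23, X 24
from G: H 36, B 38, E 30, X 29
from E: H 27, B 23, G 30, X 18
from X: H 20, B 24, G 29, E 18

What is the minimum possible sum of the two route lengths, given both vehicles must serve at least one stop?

There are 2^3 − 1 = 7 ways to divide the 4 stops into two non-empty groups. For each, the best each vehicle can do is its own shortest tour through its group:
  {B} + {G, E, X}: 70 + 104 = 174
  {G} + {B, E, X}: 72 + 94 = 166
  {B, G} + {E, X}: 109 + 65 = 174
  {E} + {B, G, X}: 54 + 118 = 172
  {B, E} + {G, X}: 85 + 85 = 170
  {G, E} + {B, X}: 93 + 79 = 172
  … (7 splits in total)
  {B, G, E} + {X}: 124 + 40 = 164  ← best
Best: vehicle 1 H → B → E → G → H = 124; vehicle 2 H → X → H = 40; combined 164.

164 min — the smallest possible combined total.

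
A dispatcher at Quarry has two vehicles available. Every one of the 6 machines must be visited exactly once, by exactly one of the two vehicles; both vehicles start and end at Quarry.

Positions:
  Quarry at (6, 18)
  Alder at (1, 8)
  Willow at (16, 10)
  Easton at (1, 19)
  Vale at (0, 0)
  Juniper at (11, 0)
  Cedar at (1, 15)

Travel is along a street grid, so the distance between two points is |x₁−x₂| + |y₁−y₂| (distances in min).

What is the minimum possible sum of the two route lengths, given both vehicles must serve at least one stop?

Try each way of splitting the stops between the two vehicles (each non-empty) and, for each split, find the best tour for each vehicle:
  {Alder} + {Willow, Easton, Vale, Juniper, Cedar}: 30 + 70 = 100
  {Willow} + {Alder, Easton, Vale, Juniper, Cedar}: 36 + 60 = 96
  {Alder, Willow} + {Easton, Vale, Juniper, Cedar}: 50 + 60 = 110
  {Easton} + {Alder, Willow, Vale, Juniper, Cedar}: 12 + 68 = 80
  {Alder, Easton} + {Willow, Vale, Juniper, Cedar}: 32 + 68 = 100
  {Willow, Easton} + {Alder, Vale, Juniper, Cedar}: 48 + 58 = 106
  … (31 splits in total)
Best: vehicle 1 Quarry → Easton → Quarry = 12; vehicle 2 Quarry → Willow → Juniper → Vale → Alder → Cedar → Quarry = 68; combined 80.

Minimum combined distance: 80 min.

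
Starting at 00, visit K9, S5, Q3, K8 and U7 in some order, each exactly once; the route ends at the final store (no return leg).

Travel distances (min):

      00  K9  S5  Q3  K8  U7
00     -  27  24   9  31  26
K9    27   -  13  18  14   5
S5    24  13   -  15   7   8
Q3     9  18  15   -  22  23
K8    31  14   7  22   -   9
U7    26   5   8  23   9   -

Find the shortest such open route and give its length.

Shortest open route: 45 min.

There are 5! = 120 possible orderings.
00→K9→S5→Q3→K8→U7: 27+13+15+22+9 = 86
00→K9→S5→Q3→U7→K8: 27+13+15+23+9 = 87
00→K9→S5→K8→Q3→U7: 27+13+7+22+23 = 92
00→K9→S5→K8→U7→Q3: 27+13+7+9+23 = 79
00→K9→S5→U7→Q3→K8: 27+13+8+23+22 = 93
00→K9→S5→U7→K8→Q3: 27+13+8+9+22 = 79
00→K9→Q3→S5→K8→U7: 27+18+15+7+9 = 76
00→K9→Q3→S5→U7→K8: 27+18+15+8+9 = 77
00→K9→Q3→K8→S5→U7: 27+18+22+7+8 = 82
00→K9→Q3→K8→U7→S5: 27+18+22+9+8 = 84
00→K9→Q3→U7→S5→K8: 27+18+23+8+7 = 83
00→K9→Q3→U7→K8→S5: 27+18+23+9+7 = 84
00→K9→K8→S5→Q3→U7: 27+14+7+15+23 = 86
00→K9→K8→S5→U7→Q3: 27+14+7+8+23 = 79
… (106 more)
00→Q3→S5→K8→U7→K9: 9+15+7+9+5 = 45  ← best
The minimum is 45.
One shortest path: 00 → Q3 → S5 → K8 → U7 → K9.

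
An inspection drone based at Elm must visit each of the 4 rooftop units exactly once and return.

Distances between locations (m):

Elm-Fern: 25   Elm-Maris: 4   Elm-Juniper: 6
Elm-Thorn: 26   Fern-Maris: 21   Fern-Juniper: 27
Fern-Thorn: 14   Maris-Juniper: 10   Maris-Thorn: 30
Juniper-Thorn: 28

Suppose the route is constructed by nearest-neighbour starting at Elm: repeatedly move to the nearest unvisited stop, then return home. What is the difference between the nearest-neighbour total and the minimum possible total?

The nearest-neighbour route is 8 m longer than optimal.

From Elm: Maris=4, Juniper=6, Fern=25, Thorn=26 → choose Maris (4).
From Maris: Juniper=10, Fern=21, Thorn=30 → choose Juniper (10).
From Juniper: Fern=27, Thorn=28 → choose Fern (27).
From Fern: Thorn=14 → choose Thorn (14).
NN route Elm → Maris → Juniper → Fern → Thorn → Elm costs 81.
Optimal: Elm → Maris → Fern → Thorn → Juniper → Elm costs 73 (by enumerating all 12 distinct tours).
Excess = 81 − 73 = 8.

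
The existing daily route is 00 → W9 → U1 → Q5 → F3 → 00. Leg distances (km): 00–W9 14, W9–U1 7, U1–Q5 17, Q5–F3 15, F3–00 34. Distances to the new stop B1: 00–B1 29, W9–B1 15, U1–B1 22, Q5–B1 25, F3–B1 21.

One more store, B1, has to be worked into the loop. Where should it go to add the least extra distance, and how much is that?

Insertion cost between consecutive stops i–j is d(i,B1) + d(B1,j) − d(i,j):
  between 00 and W9: 29 + 15 − 14 = 30
  between W9 and U1: 15 + 22 − 7 = 30
  between U1 and Q5: 22 + 25 − 17 = 30
  between Q5 and F3: 25 + 21 − 15 = 31
  between F3 and 00: 21 + 29 − 34 = 16
Cheapest insertion is between F3 and 00, adding 16.
New total = 87 + 16 = 103.

Adding 16 km by placing B1 on the F3–00 leg.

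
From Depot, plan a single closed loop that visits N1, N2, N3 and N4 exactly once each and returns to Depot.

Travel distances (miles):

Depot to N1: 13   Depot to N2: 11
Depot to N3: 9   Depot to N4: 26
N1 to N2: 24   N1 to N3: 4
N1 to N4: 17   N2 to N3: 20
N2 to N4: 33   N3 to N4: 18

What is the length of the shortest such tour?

With 4 stops there are 4!/2 = 12 distinct round trips (a route and its reverse cost the same).
Depot→N1→N2→N3→N4→Depot: 13+24+20+18+26 = 101
Depot→N1→N2→N4→N3→Depot: 13+24+33+18+9 = 97
Depot→N1→N3→N2→N4→Depot: 13+4+20+33+26 = 96
Depot→N1→N3→N4→N2→Depot: 13+4+18+33+11 = 79
Depot→N1→N4→N2→N3→Depot: 13+17+33+20+9 = 92
Depot→N1→N4→N3→N2→Depot: 13+17+18+20+11 = 79
Depot→N2→N1→N3→N4→Depot: 11+24+4+18+26 = 83
Depot→N2→N1→N4→N3→Depot: 11+24+17+18+9 = 79
Depot→N2→N3→N1→N4→Depot: 11+20+4+17+26 = 78
Depot→N2→N4→N1→N3→Depot: 11+33+17+4+9 = 74
Depot→N3→N1→N2→N4→Depot: 9+4+24+33+26 = 96
Depot→N3→N2→N1→N4→Depot: 9+20+24+17+26 = 96
The minimum is 74.
One optimal route: Depot → N2 → N4 → N1 → N3 → Depot (or its reverse).

74 miles — the shortest possible round trip.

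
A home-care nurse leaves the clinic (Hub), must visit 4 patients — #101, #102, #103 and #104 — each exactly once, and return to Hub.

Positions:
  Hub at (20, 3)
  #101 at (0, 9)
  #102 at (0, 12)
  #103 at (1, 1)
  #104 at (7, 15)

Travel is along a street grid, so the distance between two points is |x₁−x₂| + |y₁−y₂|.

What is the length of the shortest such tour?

There are 12 distinct closed tours to check (reversals are equivalent).
Hub-#101-#102-#103-#104-Hub: 26+3+12+20+25 = 86
Hub-#101-#102-#104-#103-Hub: 26+3+10+20+21 = 80
Hub-#101-#103-#102-#104-Hub: 26+9+12+10+25 = 82
Hub-#101-#103-#104-#102-Hub: 26+9+20+10+29 = 94
Hub-#101-#104-#102-#103-Hub: 26+13+10+12+21 = 82
Hub-#101-#104-#103-#102-Hub: 26+13+20+12+29 = 100
Hub-#102-#101-#103-#104-Hub: 29+3+9+20+25 = 86
Hub-#102-#101-#104-#103-Hub: 29+3+13+20+21 = 86
Hub-#102-#103-#101-#104-Hub: 29+12+9+13+25 = 88
Hub-#102-#104-#101-#103-Hub: 29+10+13+9+21 = 82
Hub-#103-#101-#102-#104-Hub: 21+9+3+10+25 = 68
Hub-#103-#102-#101-#104-Hub: 21+12+3+13+25 = 74
The minimum is 68.
One optimal route: Hub → #103 → #101 → #102 → #104 → Hub (or its reverse).

68 — the shortest possible round trip.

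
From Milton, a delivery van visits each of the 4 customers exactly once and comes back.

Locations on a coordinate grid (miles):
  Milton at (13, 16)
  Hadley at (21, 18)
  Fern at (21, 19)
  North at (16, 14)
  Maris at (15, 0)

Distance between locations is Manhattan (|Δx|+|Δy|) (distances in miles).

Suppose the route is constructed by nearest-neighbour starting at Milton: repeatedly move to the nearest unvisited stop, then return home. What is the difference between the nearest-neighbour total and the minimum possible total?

Milton: North=5, Hadley=10, Fern=11, Maris=18 ⇒ North
North: Hadley=9, Fern=10, Maris=15 ⇒ Hadley
Hadley: Fern=1, Maris=24 ⇒ Fern
Fern: Maris=25 ⇒ Maris
NN route Milton → North → Hadley → Fern → Maris → Milton costs 58.
Optimal: Milton → Hadley → Fern → North → Maris → Milton costs 54 (by enumerating all 12 distinct tours).
Excess = 58 − 54 = 4.

The nearest-neighbour route is 4 miles longer than optimal.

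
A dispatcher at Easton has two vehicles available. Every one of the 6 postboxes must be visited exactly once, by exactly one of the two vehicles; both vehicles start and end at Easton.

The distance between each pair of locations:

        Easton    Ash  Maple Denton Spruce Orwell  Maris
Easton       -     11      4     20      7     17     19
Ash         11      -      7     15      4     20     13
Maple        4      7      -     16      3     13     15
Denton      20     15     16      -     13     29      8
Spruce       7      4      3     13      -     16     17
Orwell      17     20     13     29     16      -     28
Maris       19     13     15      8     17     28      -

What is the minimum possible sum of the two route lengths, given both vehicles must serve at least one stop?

86 — the smallest possible combined total.

Try each way of splitting the stops between the two vehicles (each non-empty) and, for each split, find the best tour for each vehicle:
  {Ash} + {Maple, Denton, Spruce, Orwell, Maris}: 22 + 73 = 95
  {Maple} + {Ash, Denton, Spruce, Orwell, Maris}: 8 + 78 = 86
  {Ash, Maple} + {Denton, Spruce, Orwell, Maris}: 22 + 73 = 95
  {Denton} + {Ash, Maple, Spruce, Orwell, Maris}: 40 + 69 = 109
  {Ash, Denton} + {Maple, Spruce, Orwell, Maris}: 46 + 69 = 115
  {Maple, Denton} + {Ash, Spruce, Orwell, Maris}: 40 + 69 = 109
  … (31 splits in total)
Best: vehicle 1 Easton → Maple → Easton = 8; vehicle 2 Easton → Ash → Maris → Denton → Spruce → Orwell → Easton = 78; combined 86.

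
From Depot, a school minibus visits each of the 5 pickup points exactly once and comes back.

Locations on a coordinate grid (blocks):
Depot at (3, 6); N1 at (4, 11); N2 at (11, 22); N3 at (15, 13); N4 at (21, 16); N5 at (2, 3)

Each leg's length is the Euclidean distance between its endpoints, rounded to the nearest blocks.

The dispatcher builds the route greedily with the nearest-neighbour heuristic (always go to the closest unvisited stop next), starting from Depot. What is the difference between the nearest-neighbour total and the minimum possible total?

Excess over optimum: 3 blocks.

Depot: N5=3, N1=5, N3=14, N2=18, N4=21 ⇒ N5
N5: N1=8, N3=16, N2=21, N4=23 ⇒ N1
N1: N3=11, N2=13, N4=18 ⇒ N3
N3: N4=7, N2=10 ⇒ N4
N4: N2=12 ⇒ N2
NN route Depot → N5 → N1 → N3 → N4 → N2 → Depot costs 59.
Optimal: Depot → N1 → N2 → N4 → N3 → N5 → Depot costs 56 (by enumerating all 60 distinct tours).
Excess = 59 − 56 = 3.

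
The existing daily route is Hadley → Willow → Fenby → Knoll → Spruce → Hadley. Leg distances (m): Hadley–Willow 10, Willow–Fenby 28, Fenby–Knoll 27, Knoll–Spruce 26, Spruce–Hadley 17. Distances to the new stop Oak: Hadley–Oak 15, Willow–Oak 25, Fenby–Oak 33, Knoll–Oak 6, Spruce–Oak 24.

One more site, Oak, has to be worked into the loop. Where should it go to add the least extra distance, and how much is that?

Insertion cost between consecutive stops i–j is d(i,Oak) + d(Oak,j) − d(i,j):
  between Hadley and Willow: 15 + 25 − 10 = 30
  between Willow and Fenby: 25 + 33 − 28 = 30
  between Fenby and Knoll: 33 + 6 − 27 = 12
  between Knoll and Spruce: 6 + 24 − 26 = 4
  between Spruce and Hadley: 24 + 15 − 17 = 22
Cheapest insertion is between Knoll and Spruce, adding 4.
New total = 108 + 4 = 112.

Minimum extra distance: 4 m, inserting Oak between Knoll and Spruce.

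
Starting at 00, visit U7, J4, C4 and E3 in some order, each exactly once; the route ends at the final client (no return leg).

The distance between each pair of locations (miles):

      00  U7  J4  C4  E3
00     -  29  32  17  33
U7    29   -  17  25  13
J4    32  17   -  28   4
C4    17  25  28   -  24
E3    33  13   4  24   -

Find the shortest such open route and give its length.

There are 4! = 24 possible orderings.
00 - U7 - J4 - C4 - E3: 29+17+28+24 = 98
00 - U7 - J4 - E3 - C4: 29+17+4+24 = 74
00 - U7 - C4 - J4 - E3: 29+25+28+4 = 86
00 - U7 - C4 - E3 - J4: 29+25+24+4 = 82
00 - U7 - E3 - J4 - C4: 29+13+4+28 = 74
00 - U7 - E3 - C4 - J4: 29+13+24+28 = 94
00 - J4 - U7 - C4 - E3: 32+17+25+24 = 98
00 - J4 - U7 - E3 - C4: 32+17+13+24 = 86
00 - J4 - C4 - U7 - E3: 32+28+25+13 = 98
00 - J4 - C4 - E3 - U7: 32+28+24+13 = 97
00 - J4 - E3 - U7 - C4: 32+4+13+25 = 74
00 - J4 - E3 - C4 - U7: 32+4+24+25 = 85
00 - C4 - U7 - J4 - E3: 17+25+17+4 = 63
00 - C4 - U7 - E3 - J4: 17+25+13+4 = 59
… (10 more)
The minimum is 59.
One shortest path: 00 → C4 → U7 → E3 → J4.

Minimum one-way distance = 59 miles.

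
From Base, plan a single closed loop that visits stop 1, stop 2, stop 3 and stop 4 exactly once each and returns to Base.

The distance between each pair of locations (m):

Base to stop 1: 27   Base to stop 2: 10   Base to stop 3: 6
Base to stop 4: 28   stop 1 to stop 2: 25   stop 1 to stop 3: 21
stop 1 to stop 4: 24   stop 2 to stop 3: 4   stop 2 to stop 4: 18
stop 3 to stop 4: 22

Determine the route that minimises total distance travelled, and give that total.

Minimum total distance: 79 m.

There are 12 distinct closed tours to check (reversals are equivalent).
Base→stop 1→stop 2→stop 3→stop 4→Base: 27+25+4+22+28 = 106
Base→stop 1→stop 2→stop 4→stop 3→Base: 27+25+18+22+6 = 98
Base→stop 1→stop 3→stop 2→stop 4→Base: 27+21+4+18+28 = 98
Base→stop 1→stop 3→stop 4→stop 2→Base: 27+21+22+18+10 = 98
Base→stop 1→stop 4→stop 2→stop 3→Base: 27+24+18+4+6 = 79
Base→stop 1→stop 4→stop 3→stop 2→Base: 27+24+22+4+10 = 87
Base→stop 2→stop 1→stop 3→stop 4→Base: 10+25+21+22+28 = 106
Base→stop 2→stop 1→stop 4→stop 3→Base: 10+25+24+22+6 = 87
Base→stop 2→stop 3→stop 1→stop 4→Base: 10+4+21+24+28 = 87
Base→stop 2→stop 4→stop 1→stop 3→Base: 10+18+24+21+6 = 79
Base→stop 3→stop 1→stop 2→stop 4→Base: 6+21+25+18+28 = 98
Base→stop 3→stop 2→stop 1→stop 4→Base: 6+4+25+24+28 = 87
The minimum is 79.
One optimal route: Base → stop 1 → stop 4 → stop 2 → stop 3 → Base (or its reverse).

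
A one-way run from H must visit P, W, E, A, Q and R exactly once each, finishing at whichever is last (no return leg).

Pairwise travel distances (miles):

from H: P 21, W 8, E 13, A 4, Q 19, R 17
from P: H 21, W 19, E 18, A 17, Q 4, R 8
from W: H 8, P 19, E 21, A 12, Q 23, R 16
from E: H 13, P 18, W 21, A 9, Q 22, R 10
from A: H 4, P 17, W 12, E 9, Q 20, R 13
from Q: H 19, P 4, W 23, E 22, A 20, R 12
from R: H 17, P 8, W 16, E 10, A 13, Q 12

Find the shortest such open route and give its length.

Shortest open route: 51 miles.

There are 6! = 720 possible orderings.
H → P → W → E → A → Q → R: 21+19+21+9+20+12 = 102
H → P → W → E → A → R → Q: 21+19+21+9+13+12 = 95
H → P → W → E → Q → A → R: 21+19+21+22+20+13 = 116
H → P → W → E → Q → R → A: 21+19+21+22+12+13 = 108
H → P → W → E → R → A → Q: 21+19+21+10+13+20 = 104
H → P → W → E → R → Q → A: 21+19+21+10+12+20 = 103
H → P → W → A → E → Q → R: 21+19+12+9+22+12 = 95
H → P → W → A → E → R → Q: 21+19+12+9+10+12 = 83
… (712 more)
H → W → A → E → R → P → Q: 8+12+9+10+8+4 = 51  ← best
The minimum is 51.
One shortest path: H → W → A → E → R → P → Q.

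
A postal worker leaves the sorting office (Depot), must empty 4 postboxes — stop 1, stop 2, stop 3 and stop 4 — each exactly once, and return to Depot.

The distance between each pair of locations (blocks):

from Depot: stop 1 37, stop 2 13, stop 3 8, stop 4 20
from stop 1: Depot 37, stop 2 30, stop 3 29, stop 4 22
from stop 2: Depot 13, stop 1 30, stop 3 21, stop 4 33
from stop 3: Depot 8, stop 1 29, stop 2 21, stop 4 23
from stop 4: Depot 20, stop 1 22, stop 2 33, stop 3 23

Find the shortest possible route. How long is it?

96 blocks — the shortest possible round trip.

There are 12 distinct closed tours to check (reversals are equivalent).
Depot → stop 1 → stop 2 → stop 3 → stop 4 → Depot: 37+30+21+23+20 = 131
Depot → stop 1 → stop 2 → stop 4 → stop 3 → Depot: 37+30+33+23+8 = 131
Depot → stop 1 → stop 3 → stop 2 → stop 4 → Depot: 37+29+21+33+20 = 140
Depot → stop 1 → stop 3 → stop 4 → stop 2 → Depot: 37+29+23+33+13 = 135
Depot → stop 1 → stop 4 → stop 2 → stop 3 → Depot: 37+22+33+21+8 = 121
Depot → stop 1 → stop 4 → stop 3 → stop 2 → Depot: 37+22+23+21+13 = 116
Depot → stop 2 → stop 1 → stop 3 → stop 4 → Depot: 13+30+29+23+20 = 115
Depot → stop 2 → stop 1 → stop 4 → stop 3 → Depot: 13+30+22+23+8 = 96
Depot → stop 2 → stop 3 → stop 1 → stop 4 → Depot: 13+21+29+22+20 = 105
Depot → stop 2 → stop 4 → stop 1 → stop 3 → Depot: 13+33+22+29+8 = 105
Depot → stop 3 → stop 1 → stop 2 → stop 4 → Depot: 8+29+30+33+20 = 120
Depot → stop 3 → stop 2 → stop 1 → stop 4 → Depot: 8+21+30+22+20 = 101
The minimum is 96.
One optimal route: Depot → stop 2 → stop 1 → stop 4 → stop 3 → Depot (or its reverse).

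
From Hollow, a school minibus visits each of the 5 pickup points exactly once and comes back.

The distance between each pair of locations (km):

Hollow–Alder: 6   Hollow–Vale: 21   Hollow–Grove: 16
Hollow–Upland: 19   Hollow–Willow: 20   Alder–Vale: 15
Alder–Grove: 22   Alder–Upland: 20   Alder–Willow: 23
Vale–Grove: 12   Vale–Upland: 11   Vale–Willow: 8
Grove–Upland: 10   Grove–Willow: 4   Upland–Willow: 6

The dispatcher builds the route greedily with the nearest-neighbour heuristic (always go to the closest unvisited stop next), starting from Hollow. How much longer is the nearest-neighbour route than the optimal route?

The nearest-neighbour route is 4 km longer than optimal.

From Hollow: Alder=6, Grove=16, Upland=19, Willow=20, Vale=21 → choose Alder (6).
From Alder: Vale=15, Upland=20, Grove=22, Willow=23 → choose Vale (15).
From Vale: Willow=8, Upland=11, Grove=12 → choose Willow (8).
From Willow: Grove=4, Upland=6 → choose Grove (4).
From Grove: Upland=10 → choose Upland (10).
NN route Hollow → Alder → Vale → Willow → Grove → Upland → Hollow costs 62.
Optimal: Hollow → Alder → Vale → Upland → Willow → Grove → Hollow costs 58 (by enumerating all 60 distinct tours).
Excess = 62 − 58 = 4.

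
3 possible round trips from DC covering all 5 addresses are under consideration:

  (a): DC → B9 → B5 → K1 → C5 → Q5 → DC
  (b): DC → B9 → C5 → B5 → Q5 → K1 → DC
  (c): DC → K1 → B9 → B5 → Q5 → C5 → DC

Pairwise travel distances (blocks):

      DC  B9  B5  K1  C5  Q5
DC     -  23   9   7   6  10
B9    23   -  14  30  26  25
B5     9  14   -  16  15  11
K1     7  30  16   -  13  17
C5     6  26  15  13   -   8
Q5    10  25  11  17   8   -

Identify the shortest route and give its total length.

Shortest is (c), total 76 blocks.

(a): 23 + 14 + 16 + 13 + 8 + 10 = 84
(b): 23 + 26 + 15 + 11 + 17 + 7 = 99
(c): 7 + 30 + 14 + 11 + 8 + 6 = 76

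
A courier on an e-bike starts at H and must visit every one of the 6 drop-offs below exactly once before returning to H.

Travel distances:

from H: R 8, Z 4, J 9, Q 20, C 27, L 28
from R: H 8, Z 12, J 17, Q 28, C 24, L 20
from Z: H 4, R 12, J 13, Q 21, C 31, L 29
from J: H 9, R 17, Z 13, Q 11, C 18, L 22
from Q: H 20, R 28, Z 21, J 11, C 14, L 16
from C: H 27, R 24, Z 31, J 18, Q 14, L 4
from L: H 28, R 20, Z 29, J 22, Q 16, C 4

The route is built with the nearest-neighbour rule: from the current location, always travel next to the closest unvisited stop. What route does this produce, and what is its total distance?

H → [Z:4 / R:8 / J:9 / Q:20 / C:27 / L:28] → Z (4)
Z → [R:12 / J:13 / Q:21 / L:29 / C:31] → R (12)
R → [J:17 / L:20 / C:24 / Q:28] → J (17)
J → [Q:11 / C:18 / L:22] → Q (11)
Q → [C:14 / L:16] → C (14)
C → [L:4] → L (4)
Return L→H: 28.
Total = 4 + 12 + 17 + 11 + 14 + 4 + 28 = 90.

Nearest-neighbour total = 90; route H → Z → R → J → Q → C → L → H.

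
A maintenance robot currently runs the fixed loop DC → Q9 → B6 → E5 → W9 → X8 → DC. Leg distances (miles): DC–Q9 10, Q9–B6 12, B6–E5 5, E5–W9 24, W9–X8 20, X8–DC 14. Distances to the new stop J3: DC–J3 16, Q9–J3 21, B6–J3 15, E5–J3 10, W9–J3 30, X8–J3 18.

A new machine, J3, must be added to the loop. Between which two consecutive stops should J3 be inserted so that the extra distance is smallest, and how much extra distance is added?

+16 miles — insert J3 between E5 and W9.

Insertion cost between consecutive stops i–j is d(i,J3) + d(J3,j) − d(i,j):
  between DC and Q9: 16 + 21 − 10 = 27
  between Q9 and B6: 21 + 15 − 12 = 24
  between B6 and E5: 15 + 10 − 5 = 20
  between E5 and W9: 10 + 30 − 24 = 16
  between W9 and X8: 30 + 18 − 20 = 28
  between X8 and DC: 18 + 16 − 14 = 20
Cheapest insertion is between E5 and W9, adding 16.
New total = 85 + 16 = 101.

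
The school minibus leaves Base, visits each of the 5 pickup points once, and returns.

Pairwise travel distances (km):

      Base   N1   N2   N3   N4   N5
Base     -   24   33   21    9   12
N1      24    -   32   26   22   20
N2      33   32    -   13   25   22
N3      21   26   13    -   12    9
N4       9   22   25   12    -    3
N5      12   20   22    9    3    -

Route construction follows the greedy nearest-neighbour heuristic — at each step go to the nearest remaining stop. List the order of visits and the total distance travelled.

Nearest-neighbour total = 90 km; route Base → N4 → N5 → N3 → N2 → N1 → Base.

At Base the remaining stops are N4 9, N5 12, N3 21, N1 24, N2 33; go to N4.
At N4 the remaining stops are N5 3, N3 12, N1 22, N2 25; go to N5.
At N5 the remaining stops are N3 9, N1 20, N2 22; go to N3.
At N3 the remaining stops are N2 13, N1 26; go to N2.
At N2 the remaining stops are N1 32; go to N1.
Return N1→Base: 24.
Total = 9 + 3 + 9 + 13 + 32 + 24 = 90.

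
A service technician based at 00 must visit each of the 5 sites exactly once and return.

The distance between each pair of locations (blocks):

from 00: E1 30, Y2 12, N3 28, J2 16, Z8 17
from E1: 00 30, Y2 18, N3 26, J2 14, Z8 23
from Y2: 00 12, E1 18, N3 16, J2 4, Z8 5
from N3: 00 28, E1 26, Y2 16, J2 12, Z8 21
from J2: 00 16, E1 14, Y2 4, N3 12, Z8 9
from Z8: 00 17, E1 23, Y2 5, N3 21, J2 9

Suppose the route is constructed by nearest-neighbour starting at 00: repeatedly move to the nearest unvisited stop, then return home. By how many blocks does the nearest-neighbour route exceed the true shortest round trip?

00: Y2=12, J2=16, Z8=17, N3=28, E1=30 ⇒ Y2
Y2: J2=4, Z8=5, N3=16, E1=18 ⇒ J2
J2: Z8=9, N3=12, E1=14 ⇒ Z8
Z8: N3=21, E1=23 ⇒ N3
N3: E1=26 ⇒ E1
NN route 00 → Y2 → J2 → Z8 → N3 → E1 → 00 costs 102.
Optimal: 00 → E1 → N3 → J2 → Y2 → Z8 → 00 costs 94 (by enumerating all 60 distinct tours).
Excess = 102 − 94 = 8.

The nearest-neighbour route is 8 blocks longer than optimal.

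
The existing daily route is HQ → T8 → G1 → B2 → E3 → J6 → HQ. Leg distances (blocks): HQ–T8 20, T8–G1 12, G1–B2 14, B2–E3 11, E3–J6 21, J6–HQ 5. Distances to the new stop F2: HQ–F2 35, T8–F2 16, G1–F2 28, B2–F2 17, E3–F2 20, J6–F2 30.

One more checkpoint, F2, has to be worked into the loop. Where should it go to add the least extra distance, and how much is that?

+26 blocks — insert F2 between B2 and E3.

Insertion cost between consecutive stops i–j is d(i,F2) + d(F2,j) − d(i,j):
  between HQ and T8: 35 + 16 − 20 = 31
  between T8 and G1: 16 + 28 − 12 = 32
  between G1 and B2: 28 + 17 − 14 = 31
  between B2 and E3: 17 + 20 − 11 = 26
  between E3 and J6: 20 + 30 − 21 = 29
  between J6 and HQ: 30 + 35 − 5 = 60
Cheapest insertion is between B2 and E3, adding 26.
New total = 83 + 26 = 109.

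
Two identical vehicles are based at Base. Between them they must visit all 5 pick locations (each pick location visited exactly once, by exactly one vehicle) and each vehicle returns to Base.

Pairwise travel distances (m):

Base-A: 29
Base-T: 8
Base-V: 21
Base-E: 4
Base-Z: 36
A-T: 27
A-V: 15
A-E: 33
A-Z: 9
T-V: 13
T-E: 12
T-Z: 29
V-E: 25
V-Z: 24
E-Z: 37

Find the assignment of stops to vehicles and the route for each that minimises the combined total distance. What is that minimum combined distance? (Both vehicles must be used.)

89 m — the smallest possible combined total.

Check every non-empty split of the stops between the two vehicles; for each half take its own optimal tour:
  {A} + {T, V, E, Z}: 58 + 86 = 144
  {T} + {A, V, E, Z}: 16 + 86 = 102
  {A, T} + {V, E, Z}: 64 + 86 = 150
  {V} + {A, T, E, Z}: 42 + 83 = 125
  {A, V} + {T, E, Z}: 65 + 78 = 143
  {T, V} + {A, E, Z}: 42 + 79 = 121
  … (15 splits in total)
  {E} + {A, T, V, Z}: 8 + 81 = 89  ← best
Best: vehicle 1 Base → E → Base = 8; vehicle 2 Base → T → V → A → Z → Base = 81; combined 89.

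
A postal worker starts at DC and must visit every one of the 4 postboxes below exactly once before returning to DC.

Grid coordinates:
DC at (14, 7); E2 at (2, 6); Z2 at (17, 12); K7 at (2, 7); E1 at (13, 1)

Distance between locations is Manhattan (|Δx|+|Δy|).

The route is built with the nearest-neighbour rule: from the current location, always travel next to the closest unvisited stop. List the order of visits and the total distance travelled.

Nearest-neighbour total = 56; route DC → E1 → Z2 → K7 → E2 → DC.

At DC the remaining stops are E1 7, Z2 8, K7 12, E2 13; go to E1.
At E1 the remaining stops are Z2 15, E2 16, K7 17; go to Z2.
At Z2 the remaining stops are K7 20, E2 21; go to K7.
At K7 the remaining stops are E2 1; go to E2.
Return E2→DC: 13.
Total = 7 + 15 + 20 + 1 + 13 = 56.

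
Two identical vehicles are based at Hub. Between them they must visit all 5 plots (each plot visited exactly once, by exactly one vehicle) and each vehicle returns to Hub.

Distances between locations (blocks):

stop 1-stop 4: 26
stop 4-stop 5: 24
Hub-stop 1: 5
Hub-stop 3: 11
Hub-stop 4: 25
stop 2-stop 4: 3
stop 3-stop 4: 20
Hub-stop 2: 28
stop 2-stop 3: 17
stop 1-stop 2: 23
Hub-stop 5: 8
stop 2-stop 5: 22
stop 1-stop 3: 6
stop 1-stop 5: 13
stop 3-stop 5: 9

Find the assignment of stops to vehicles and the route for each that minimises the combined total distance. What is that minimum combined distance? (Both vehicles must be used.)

72 blocks — the smallest possible combined total.

Check every non-empty split of the stops between the two vehicles; for each half take its own optimal tour:
  {stop 1} + {stop 2, stop 3, stop 4, stop 5}: 10 + 62 = 72
  {stop 2} + {stop 1, stop 3, stop 4, stop 5}: 56 + 63 = 119
  {stop 1, stop 2} + {stop 3, stop 4, stop 5}: 56 + 62 = 118
  {stop 3} + {stop 1, stop 2, stop 4, stop 5}: 22 + 63 = 85
  {stop 1, stop 3} + {stop 2, stop 4, stop 5}: 22 + 58 = 80
  {stop 2, stop 3} + {stop 1, stop 4, stop 5}: 56 + 63 = 119
  … (15 splits in total)
Best: vehicle 1 Hub → stop 1 → Hub = 10; vehicle 2 Hub → stop 4 → stop 2 → stop 3 → stop 5 → Hub = 62; combined 72.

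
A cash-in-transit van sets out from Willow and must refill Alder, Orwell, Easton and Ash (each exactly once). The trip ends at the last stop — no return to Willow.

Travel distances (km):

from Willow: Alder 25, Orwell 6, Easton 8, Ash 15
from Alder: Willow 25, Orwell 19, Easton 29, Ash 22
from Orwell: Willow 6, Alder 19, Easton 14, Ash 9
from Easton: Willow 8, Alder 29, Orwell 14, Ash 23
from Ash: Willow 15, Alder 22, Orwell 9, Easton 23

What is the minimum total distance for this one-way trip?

Minimum one-way distance = 53 km.

There are 4! = 24 possible orderings.
Willow - Alder - Orwell - Easton - Ash: 25+19+14+23 = 81
Willow - Alder - Orwell - Ash - Easton: 25+19+9+23 = 76
Willow - Alder - Easton - Orwell - Ash: 25+29+14+9 = 77
Willow - Alder - Easton - Ash - Orwell: 25+29+23+9 = 86
Willow - Alder - Ash - Orwell - Easton: 25+22+9+14 = 70
Willow - Alder - Ash - Easton - Orwell: 25+22+23+14 = 84
Willow - Orwell - Alder - Easton - Ash: 6+19+29+23 = 77
Willow - Orwell - Alder - Ash - Easton: 6+19+22+23 = 70
Willow - Orwell - Easton - Alder - Ash: 6+14+29+22 = 71
Willow - Orwell - Easton - Ash - Alder: 6+14+23+22 = 65
Willow - Orwell - Ash - Alder - Easton: 6+9+22+29 = 66
Willow - Orwell - Ash - Easton - Alder: 6+9+23+29 = 67
Willow - Easton - Alder - Orwell - Ash: 8+29+19+9 = 65
Willow - Easton - Alder - Ash - Orwell: 8+29+22+9 = 68
… (10 more)
Willow - Easton - Orwell - Ash - Alder: 8+14+9+22 = 53  ← best
The minimum is 53.
One shortest path: Willow → Easton → Orwell → Ash → Alder.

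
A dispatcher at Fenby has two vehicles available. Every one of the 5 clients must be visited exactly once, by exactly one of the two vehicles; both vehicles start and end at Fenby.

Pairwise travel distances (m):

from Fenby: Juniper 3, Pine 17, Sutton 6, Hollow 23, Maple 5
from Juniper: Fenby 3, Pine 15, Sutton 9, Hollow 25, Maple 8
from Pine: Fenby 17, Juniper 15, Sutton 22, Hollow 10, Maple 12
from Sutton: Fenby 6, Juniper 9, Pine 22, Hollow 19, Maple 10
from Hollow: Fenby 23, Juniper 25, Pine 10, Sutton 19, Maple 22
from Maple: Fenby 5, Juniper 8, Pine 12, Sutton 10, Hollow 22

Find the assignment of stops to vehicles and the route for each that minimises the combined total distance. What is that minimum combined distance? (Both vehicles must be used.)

Try each way of splitting the stops between the two vehicles (each non-empty) and, for each split, find the best tour for each vehicle:
  {Juniper} + {Pine, Sutton, Hollow, Maple}: 6 + 52 = 58
  {Pine} + {Juniper, Sutton, Hollow, Maple}: 34 + 58 = 92
  {Juniper, Pine} + {Sutton, Hollow, Maple}: 35 + 52 = 87
  {Sutton} + {Juniper, Pine, Hollow, Maple}: 12 + 55 = 67
  {Juniper, Sutton} + {Pine, Hollow, Maple}: 18 + 50 = 68
  {Pine, Sutton} + {Juniper, Hollow, Maple}: 45 + 55 = 100
  … (15 splits in total)
Best: vehicle 1 Fenby → Juniper → Fenby = 6; vehicle 2 Fenby → Sutton → Hollow → Pine → Maple → Fenby = 52; combined 58.

Minimum combined distance: 58 m.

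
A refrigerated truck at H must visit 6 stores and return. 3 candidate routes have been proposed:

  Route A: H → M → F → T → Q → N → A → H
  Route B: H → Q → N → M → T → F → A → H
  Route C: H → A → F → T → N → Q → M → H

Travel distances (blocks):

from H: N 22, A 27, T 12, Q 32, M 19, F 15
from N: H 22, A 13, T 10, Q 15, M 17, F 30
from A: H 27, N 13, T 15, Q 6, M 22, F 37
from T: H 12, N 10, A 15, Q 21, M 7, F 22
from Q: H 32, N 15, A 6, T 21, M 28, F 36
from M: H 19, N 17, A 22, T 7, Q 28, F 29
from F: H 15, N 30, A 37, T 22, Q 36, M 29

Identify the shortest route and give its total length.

Shortest is Route A, total 146 blocks.

Route A: 19 + 29 + 22 + 21 + 15 + 13 + 27 = 146
Route B: 32 + 15 + 17 + 7 + 22 + 37 + 27 = 157
Route C: 27 + 37 + 22 + 10 + 15 + 28 + 19 = 158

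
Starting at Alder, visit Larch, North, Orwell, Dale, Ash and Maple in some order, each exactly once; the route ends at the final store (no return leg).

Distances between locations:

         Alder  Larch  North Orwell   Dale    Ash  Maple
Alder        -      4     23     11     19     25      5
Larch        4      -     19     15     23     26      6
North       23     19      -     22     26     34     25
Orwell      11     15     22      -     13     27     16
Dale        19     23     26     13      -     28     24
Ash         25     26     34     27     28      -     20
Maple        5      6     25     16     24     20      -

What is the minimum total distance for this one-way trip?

Minimum one-way distance = 93.

There are 6! = 720 possible orderings.
Alder - Larch - North - Orwell - Dale - Ash - Maple: 4+19+22+13+28+20 = 106
Alder - Larch - North - Orwell - Dale - Maple - Ash: 4+19+22+13+24+20 = 102
Alder - Larch - North - Orwell - Ash - Dale - Maple: 4+19+22+27+28+24 = 124
Alder - Larch - North - Orwell - Ash - Maple - Dale: 4+19+22+27+20+24 = 116
Alder - Larch - North - Orwell - Maple - Dale - Ash: 4+19+22+16+24+28 = 113
Alder - Larch - North - Orwell - Maple - Ash - Dale: 4+19+22+16+20+28 = 109
Alder - Larch - North - Dale - Orwell - Ash - Maple: 4+19+26+13+27+20 = 109
Alder - Larch - North - Dale - Orwell - Maple - Ash: 4+19+26+13+16+20 = 98
… (712 more)
Alder - Larch - Maple - Ash - Dale - Orwell - North: 4+6+20+28+13+22 = 93  ← best
The minimum is 93.
One shortest path: Alder → Larch → Maple → Ash → Dale → Orwell → North.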